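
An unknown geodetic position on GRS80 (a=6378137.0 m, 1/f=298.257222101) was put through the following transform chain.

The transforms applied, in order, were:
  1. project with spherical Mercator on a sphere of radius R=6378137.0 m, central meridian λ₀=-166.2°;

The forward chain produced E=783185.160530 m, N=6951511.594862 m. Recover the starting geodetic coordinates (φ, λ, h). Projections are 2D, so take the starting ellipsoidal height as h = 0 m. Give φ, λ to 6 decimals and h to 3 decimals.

φ=52.829443°, λ=-159.164528°, h=0.000 m

start: E=783185.1605, N=6951511.5949 m
→ merc⁻¹: φ=52.82944300°, λ=-159.16452800°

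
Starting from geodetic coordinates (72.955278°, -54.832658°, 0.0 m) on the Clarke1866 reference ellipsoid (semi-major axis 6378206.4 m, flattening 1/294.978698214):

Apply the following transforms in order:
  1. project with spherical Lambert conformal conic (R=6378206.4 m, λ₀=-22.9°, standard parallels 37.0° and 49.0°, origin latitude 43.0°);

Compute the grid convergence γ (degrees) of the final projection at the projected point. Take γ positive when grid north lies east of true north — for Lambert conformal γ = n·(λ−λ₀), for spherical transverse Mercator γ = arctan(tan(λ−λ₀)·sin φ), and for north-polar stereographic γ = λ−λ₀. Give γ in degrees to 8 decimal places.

-21.81809508

start: φ=72.955278°, λ=-54.832658°, h=0.000 m
→ into lcc (λ₀=-22.9°): φ=72.95527800°, λ−λ₀=-31.93265800°
convergence γ = -21.81809508°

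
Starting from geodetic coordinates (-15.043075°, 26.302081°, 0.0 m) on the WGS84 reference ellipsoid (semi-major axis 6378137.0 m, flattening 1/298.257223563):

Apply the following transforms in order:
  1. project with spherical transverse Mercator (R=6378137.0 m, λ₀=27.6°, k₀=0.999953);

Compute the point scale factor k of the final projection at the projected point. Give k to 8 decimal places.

1.00019233

start: φ=-15.043075°, λ=26.302081°, h=0.000 m
→ into tm (λ₀=27.6°): φ=-15.04307500°, λ−λ₀=-1.29791900°
scale k = 1.00019233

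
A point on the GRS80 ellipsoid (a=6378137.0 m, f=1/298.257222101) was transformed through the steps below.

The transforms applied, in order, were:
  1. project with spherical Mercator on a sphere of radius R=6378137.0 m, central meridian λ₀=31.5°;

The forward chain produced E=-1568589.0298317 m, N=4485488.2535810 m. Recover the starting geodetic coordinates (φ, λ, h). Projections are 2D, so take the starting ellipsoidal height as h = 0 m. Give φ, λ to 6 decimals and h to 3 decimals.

start: E=-1568589.0298, N=4485488.2536 m
→ merc⁻¹: φ=37.33202400°, λ=17.40912500°

φ=37.332024°, λ=17.409125°, h=0.000 m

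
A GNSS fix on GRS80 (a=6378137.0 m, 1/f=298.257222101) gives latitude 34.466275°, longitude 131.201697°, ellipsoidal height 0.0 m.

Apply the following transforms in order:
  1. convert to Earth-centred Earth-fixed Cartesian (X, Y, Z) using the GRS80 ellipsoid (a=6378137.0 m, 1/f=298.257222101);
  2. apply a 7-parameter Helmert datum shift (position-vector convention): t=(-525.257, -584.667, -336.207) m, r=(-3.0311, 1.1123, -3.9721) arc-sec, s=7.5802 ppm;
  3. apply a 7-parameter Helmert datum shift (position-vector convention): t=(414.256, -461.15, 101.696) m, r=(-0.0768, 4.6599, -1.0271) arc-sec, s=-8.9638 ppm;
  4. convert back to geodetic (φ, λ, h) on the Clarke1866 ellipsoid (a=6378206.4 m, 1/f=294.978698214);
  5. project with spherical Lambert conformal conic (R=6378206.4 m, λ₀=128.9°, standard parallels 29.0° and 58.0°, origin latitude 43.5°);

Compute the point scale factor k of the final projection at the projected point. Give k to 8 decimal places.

0.98110366

start: φ=34.466275°, λ=131.201697°, h=0.000 m
→ ECEF (a=6378137.000, f=1/298.257222101): X=-3467564.9615, Y=3960730.8411, Z=3589208.1352
→ Helmert 7p (PV): X=-3468020.8746, Y=3960295.7182, Z=3588859.6303
→ Helmert 7p (PV): X=-3467474.7336, Y=3959817.6740, Z=3589006.0301
→ geod (Bowring, a=6378206.400): φ=34.47058061°, λ=131.20750588°, h=-723.1706 m
→ into lcc (λ₀=128.9°): φ=34.47058061°, λ−λ₀=2.30750588°
scale k = 0.98110366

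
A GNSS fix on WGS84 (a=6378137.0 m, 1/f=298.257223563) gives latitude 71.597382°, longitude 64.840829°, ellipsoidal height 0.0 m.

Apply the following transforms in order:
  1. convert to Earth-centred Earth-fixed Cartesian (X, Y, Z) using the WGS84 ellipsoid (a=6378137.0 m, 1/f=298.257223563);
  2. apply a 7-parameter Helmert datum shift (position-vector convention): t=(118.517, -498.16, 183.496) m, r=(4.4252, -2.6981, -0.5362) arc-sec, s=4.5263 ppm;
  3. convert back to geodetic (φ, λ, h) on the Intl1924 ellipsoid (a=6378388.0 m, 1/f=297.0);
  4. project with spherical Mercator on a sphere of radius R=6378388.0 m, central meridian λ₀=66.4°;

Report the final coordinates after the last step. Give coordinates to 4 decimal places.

start: φ=71.597382°, λ=64.840829°, h=0.000 m
→ ECEF (a=6378137.000, f=1/298.257223563): X=858612.0190, Y=1828023.5402, Z=6029653.4665
→ Helmert 7p (PV): X=858660.3016, Y=1827402.0617, Z=6029914.7044
→ geod (Bowring, a=6378388.000): φ=71.60322156°, λ=64.83209129°, h=-91.9489 m
→ merc (R=6378388.0, λ₀=66.4°): E=-174545.6684, N=11612207.9069

E=-174545.6684 m, N=11612207.9069 m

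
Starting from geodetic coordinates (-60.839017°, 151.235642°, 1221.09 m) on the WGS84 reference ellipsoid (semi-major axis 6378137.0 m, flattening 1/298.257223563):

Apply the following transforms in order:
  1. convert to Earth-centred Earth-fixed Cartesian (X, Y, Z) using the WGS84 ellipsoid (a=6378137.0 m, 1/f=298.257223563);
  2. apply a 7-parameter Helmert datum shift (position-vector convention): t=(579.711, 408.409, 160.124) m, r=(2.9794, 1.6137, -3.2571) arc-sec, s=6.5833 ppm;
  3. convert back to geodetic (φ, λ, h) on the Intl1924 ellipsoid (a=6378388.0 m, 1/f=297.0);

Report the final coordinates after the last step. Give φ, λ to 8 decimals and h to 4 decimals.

φ=-60.84066763°, λ=151.22211786°, h=789.7083 m

start: φ=-60.839017°, λ=151.235642°, h=1221.090 m
→ ECEF (a=6378137.000, f=1/298.257223563): X=-2731857.1288, Y=1499638.9028, Z=-5547690.3971
→ Helmert 7p (PV): X=-2731315.1239, Y=1500180.4574, Z=-5547523.7609
→ geod (Bowring, a=6378388.000): φ=-60.84066763°, λ=151.22211786°, h=789.7083 m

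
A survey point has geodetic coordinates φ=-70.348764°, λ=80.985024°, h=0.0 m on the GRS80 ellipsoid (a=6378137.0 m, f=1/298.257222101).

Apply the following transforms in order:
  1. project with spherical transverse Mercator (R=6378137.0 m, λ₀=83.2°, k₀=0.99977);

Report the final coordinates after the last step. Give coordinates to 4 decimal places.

start: φ=-70.348764°, λ=80.985024°, h=0.000 m
→ tm (R=6378137.0, λ₀=83.2°): E=-82884.9251, N=-7830896.4406

E=-82884.9251 m, N=-7830896.4406 m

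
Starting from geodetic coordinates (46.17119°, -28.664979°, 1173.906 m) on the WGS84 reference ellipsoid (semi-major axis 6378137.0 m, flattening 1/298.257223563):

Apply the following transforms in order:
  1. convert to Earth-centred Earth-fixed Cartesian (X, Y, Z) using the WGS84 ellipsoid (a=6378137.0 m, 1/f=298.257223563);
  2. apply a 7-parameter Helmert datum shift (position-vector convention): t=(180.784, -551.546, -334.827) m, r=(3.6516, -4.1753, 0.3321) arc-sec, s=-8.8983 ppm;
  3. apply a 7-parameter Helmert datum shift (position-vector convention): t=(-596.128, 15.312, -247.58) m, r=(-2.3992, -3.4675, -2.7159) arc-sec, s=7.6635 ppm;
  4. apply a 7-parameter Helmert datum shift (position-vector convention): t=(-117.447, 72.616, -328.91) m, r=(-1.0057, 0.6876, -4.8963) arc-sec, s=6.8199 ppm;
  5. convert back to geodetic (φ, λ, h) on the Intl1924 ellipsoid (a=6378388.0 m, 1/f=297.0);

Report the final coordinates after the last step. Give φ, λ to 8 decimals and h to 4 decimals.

φ=46.16958536°, λ=-28.67659919°, h=179.4570 m

start: φ=46.171190°, λ=-28.664979°, h=1173.906 m
→ ECEF (a=6378137.000, f=1/298.257223563): X=3883043.2752, Y=-2122820.2766, Z=4579292.0970
→ Helmert 7p (PV): X=3883100.2294, Y=-2123427.7498, Z=4578957.5427
→ Helmert 7p (PV): X=3882428.9230, Y=-2123426.5788, Z=4578835.0316
→ Helmert 7p (PV): X=3882302.8117, Y=-2123438.2804, Z=4578534.7598
→ geod (Bowring, a=6378388.000): φ=46.16958536°, λ=-28.67659919°, h=179.4570 m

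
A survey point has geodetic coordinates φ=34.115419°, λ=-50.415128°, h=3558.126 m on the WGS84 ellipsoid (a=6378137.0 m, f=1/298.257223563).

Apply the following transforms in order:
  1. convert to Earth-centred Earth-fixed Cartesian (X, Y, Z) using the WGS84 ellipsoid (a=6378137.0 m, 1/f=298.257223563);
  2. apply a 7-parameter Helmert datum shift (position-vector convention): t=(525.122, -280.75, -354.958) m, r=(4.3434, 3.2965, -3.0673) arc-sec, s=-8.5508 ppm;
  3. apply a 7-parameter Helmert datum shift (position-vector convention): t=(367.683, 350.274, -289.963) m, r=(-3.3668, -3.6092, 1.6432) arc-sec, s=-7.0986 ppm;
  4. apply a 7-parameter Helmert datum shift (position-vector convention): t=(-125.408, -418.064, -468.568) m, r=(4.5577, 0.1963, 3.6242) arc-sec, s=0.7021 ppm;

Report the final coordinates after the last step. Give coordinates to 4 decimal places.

X=3371039.7125 m, Y=-4076508.1010 m, Z=3557774.7248 m

start: φ=34.115419°, λ=-50.415128°, h=3558.126 m
→ ECEF (a=6378137.000, f=1/298.257223563): X=3370281.2155, Y=-4076160.9728, Z=3559048.8582
→ Helmert 7p (PV): X=3370773.7839, Y=-4076531.9300, Z=3558523.7719
→ Helmert 7p (PV): X=3371087.7481, Y=-4076067.7810, Z=3558334.0690
→ Helmert 7p (PV): X=3371039.7125, Y=-4076508.1010, Z=3557774.7248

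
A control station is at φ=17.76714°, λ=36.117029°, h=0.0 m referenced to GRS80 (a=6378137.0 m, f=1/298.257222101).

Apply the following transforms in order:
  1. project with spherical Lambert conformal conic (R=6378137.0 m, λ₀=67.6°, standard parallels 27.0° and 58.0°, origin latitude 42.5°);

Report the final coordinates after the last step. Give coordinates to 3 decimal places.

E=-3436443.712 m, N=-2084127.092 m

start: φ=17.767140°, λ=36.117029°, h=0.000 m
→ lcc (R=6378137.0, λ₀=67.6°): E=-3436443.7115, N=-2084127.0916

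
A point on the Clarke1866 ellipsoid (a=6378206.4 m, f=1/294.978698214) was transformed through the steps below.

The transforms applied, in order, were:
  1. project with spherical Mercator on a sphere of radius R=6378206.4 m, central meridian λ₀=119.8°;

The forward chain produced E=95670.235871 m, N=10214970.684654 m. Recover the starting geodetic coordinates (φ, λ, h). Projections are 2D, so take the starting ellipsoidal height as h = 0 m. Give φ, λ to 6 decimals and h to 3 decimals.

φ=67.205517°, λ=120.659411°, h=0.000 m

start: E=95670.2359, N=10214970.6847 m
→ merc⁻¹: φ=67.20551700°, λ=120.65941100°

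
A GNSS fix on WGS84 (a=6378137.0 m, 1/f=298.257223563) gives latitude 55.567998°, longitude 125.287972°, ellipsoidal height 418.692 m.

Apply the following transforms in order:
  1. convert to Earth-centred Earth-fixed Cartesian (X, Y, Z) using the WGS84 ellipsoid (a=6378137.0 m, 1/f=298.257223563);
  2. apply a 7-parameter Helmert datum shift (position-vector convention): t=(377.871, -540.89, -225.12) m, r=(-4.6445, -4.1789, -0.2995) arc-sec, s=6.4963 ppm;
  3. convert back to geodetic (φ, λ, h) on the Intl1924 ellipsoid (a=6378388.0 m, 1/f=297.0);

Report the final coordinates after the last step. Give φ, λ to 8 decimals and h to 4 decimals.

start: φ=55.567998°, λ=125.287972°, h=418.692 m
→ ECEF (a=6378137.000, f=1/298.257223563): X=-2088250.7881, Y=2950655.5823, Z=5237741.3348
→ Helmert 7p (PV): X=-2087988.3152, Y=2950254.8328, Z=5237441.4919
→ geod (Bowring, a=6378388.000): φ=55.57078827°, λ=125.28824564°, h=-288.2141 m

φ=55.57078827°, λ=125.28824564°, h=-288.2141 m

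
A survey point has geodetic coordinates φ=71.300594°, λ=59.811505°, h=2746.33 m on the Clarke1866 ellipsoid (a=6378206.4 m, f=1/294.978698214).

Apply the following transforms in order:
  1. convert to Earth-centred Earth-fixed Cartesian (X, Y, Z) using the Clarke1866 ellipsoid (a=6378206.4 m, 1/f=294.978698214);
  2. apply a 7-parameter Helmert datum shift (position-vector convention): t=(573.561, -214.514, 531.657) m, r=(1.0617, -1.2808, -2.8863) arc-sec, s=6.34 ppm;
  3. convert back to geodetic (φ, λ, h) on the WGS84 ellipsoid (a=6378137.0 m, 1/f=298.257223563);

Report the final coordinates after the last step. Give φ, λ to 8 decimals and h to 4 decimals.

φ=71.30037905°, λ=59.79431624°, h=3179.4183 m

start: φ=71.300594°, λ=59.811505°, h=2746.330 m
→ ECEF (a=6378206.400, f=1/294.978698214): X=1031836.4122, Y=1773691.5940, Z=6021536.3319
→ Helmert 7p (PV): X=1032403.9439, Y=1773442.8918, Z=6022121.7024
→ geod (Bowring, a=6378137.000): φ=71.30037905°, λ=59.79431624°, h=3179.4183 m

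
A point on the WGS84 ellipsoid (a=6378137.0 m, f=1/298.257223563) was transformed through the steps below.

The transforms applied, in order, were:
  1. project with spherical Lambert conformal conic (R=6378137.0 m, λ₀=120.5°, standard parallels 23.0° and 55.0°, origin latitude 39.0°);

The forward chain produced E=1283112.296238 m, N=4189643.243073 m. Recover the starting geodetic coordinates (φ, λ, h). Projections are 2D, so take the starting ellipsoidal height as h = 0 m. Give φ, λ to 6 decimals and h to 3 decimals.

φ=73.305295°, λ=154.006499°, h=0.000 m

start: E=1283112.2962, N=4189643.2431 m
→ lcc⁻¹: φ=73.30529500°, λ=154.00649900°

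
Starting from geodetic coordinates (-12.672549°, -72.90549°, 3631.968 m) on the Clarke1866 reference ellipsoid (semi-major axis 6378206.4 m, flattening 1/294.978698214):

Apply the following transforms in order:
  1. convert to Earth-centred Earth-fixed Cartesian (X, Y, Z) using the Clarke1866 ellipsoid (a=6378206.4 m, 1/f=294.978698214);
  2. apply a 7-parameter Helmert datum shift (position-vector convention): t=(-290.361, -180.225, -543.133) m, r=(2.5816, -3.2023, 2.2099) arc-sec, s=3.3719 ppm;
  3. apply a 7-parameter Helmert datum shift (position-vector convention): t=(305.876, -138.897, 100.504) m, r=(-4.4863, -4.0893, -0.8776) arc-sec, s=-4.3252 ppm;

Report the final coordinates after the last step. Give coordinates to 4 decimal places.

X=1830634.5749 m, Y=-5952584.8864 m, Z=-1391117.0282 m

start: φ=-12.672549°, λ=-72.905490°, h=3631.968 m
→ ECEF (a=6378206.400, f=1/294.978698214): X=1830533.1804, Y=-5952270.4084, Z=-1390795.4017
→ Helmert 7p (PV): X=1830334.3565, Y=-5952433.6844, Z=-1391389.3034
→ Helmert 7p (PV): X=1830634.5749, Y=-5952584.8864, Z=-1391117.0282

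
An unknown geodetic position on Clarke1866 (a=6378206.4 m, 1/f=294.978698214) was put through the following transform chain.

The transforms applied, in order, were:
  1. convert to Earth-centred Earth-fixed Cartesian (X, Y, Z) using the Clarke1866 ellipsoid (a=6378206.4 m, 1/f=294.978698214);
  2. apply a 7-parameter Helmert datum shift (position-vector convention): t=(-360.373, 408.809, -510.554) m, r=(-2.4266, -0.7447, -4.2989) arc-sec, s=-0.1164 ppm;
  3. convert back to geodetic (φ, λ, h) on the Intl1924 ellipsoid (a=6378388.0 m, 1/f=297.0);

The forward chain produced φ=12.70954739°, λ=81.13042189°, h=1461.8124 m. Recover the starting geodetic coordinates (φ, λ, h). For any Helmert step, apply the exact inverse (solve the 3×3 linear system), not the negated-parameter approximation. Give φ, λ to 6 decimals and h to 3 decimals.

start: φ=12.709547°, λ=81.130422°, h=1461.812 m
→ ECEF (a=6378388.000, f=1/297.0): X=959736.0607, Y=6150108.7875, Z=1394415.7418
→ Helmert⁻¹: X=959973.4120, Y=6149704.2904, Z=1394995.3404
→ geod (Bowring, a=6378206.400): φ=12.71594600°, λ=81.12768900°, h=1423.8780 m

φ=12.715946°, λ=81.127689°, h=1423.878 m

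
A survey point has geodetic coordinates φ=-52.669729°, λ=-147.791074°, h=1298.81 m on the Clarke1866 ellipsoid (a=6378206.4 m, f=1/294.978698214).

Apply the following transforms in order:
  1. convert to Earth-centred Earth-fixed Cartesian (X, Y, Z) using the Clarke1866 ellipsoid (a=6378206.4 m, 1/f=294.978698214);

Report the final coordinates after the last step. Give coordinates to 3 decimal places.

start: φ=-52.669729°, λ=-147.791074°, h=1298.810 m
→ ECEF (a=6378206.400, f=1/294.978698214): X=-3280275.7180, Y=-2066413.6185, Z=-5049169.3756

X=-3280275.718 m, Y=-2066413.618 m, Z=-5049169.376 m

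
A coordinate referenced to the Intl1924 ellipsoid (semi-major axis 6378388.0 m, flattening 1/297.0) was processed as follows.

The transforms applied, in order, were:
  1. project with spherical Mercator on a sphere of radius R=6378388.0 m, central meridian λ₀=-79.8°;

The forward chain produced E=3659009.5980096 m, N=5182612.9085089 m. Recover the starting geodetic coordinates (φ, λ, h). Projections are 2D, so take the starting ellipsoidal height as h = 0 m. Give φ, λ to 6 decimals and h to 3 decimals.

start: E=3659009.5980, N=5182612.9085 m
→ merc⁻¹: φ=42.14289800°, λ=-46.93185100°

φ=42.142898°, λ=-46.931851°, h=0.000 m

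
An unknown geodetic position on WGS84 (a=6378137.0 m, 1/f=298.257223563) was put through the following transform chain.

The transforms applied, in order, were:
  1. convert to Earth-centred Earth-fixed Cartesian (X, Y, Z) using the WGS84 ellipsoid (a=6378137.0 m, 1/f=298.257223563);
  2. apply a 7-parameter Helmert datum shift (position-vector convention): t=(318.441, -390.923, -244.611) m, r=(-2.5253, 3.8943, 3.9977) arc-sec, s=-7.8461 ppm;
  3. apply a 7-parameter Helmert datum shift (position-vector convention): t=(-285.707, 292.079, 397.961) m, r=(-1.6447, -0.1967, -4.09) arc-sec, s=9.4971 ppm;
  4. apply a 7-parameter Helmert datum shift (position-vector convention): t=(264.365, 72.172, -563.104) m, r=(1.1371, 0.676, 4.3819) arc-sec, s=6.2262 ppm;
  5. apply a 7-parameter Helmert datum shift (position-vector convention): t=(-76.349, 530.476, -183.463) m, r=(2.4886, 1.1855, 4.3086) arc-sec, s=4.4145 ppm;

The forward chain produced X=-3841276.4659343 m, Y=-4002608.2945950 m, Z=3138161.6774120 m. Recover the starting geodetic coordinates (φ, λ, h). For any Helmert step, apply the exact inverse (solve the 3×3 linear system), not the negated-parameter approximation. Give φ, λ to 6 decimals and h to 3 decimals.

φ=29.662126°, λ=-133.822717°, h=1452.720 m

start: X=-3841276.4659, Y=-4002608.2946, Z=3138161.6774 m
→ Helmert⁻¹: X=-3841284.8151, Y=-4003002.9949, Z=3138357.5051
→ Helmert⁻¹: X=-3841620.5882, Y=-4002951.3273, Z=3138910.5429
→ Helmert⁻¹: X=-3841216.0260, Y=-4003306.5797, Z=3138454.5172
→ Helmert⁻¹: X=-3841701.4474, Y=-4002911.0326, Z=3138602.2156
→ geod (Bowring, a=6378137.000): φ=29.66212600°, λ=-133.82271700°, h=1452.7200 m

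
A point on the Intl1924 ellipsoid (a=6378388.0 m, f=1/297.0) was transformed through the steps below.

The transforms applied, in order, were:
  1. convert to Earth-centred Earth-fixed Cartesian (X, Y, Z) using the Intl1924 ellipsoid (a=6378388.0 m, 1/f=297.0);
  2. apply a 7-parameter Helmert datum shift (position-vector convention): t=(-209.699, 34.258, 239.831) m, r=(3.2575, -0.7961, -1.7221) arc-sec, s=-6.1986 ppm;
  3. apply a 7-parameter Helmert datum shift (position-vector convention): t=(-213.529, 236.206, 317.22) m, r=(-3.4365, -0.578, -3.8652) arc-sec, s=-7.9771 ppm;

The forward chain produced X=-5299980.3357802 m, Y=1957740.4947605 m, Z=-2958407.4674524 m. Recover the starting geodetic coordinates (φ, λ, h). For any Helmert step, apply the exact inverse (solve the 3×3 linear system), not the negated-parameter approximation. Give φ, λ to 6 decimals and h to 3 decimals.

φ=-27.802234°, λ=159.729140°, h=3840.561 m

start: X=-5299980.3358, Y=1957740.4948, Z=-2958407.4675 m
→ Helmert⁻¹: X=-5299854.0559, Y=1957469.8838, Z=-2958700.8256
→ Helmert⁻¹: X=-5299704.9698, Y=1957356.7817, Z=-2958969.4555
→ geod (Bowring, a=6378388.000): φ=-27.80223400°, λ=159.72914000°, h=3840.5610 m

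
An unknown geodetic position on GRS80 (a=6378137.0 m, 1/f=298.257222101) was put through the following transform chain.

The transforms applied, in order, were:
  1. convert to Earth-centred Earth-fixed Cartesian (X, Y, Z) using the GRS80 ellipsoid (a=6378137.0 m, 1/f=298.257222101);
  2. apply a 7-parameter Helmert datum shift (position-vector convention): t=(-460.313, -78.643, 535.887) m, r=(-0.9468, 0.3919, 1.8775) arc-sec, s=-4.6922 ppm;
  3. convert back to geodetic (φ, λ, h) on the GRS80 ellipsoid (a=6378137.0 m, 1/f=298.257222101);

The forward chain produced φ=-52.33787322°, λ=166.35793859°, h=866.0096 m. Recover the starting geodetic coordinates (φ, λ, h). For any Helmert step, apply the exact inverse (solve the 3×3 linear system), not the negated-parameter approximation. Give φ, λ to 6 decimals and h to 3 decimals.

φ=-52.343908°, λ=166.354341°, h=1058.170 m

start: φ=-52.337873°, λ=166.357939°, h=866.010 m
→ ECEF (a=6378137.000, f=1/298.257222101): X=-3795606.1395, Y=921203.7639, Z=-5026547.4207
→ Helmert⁻¹: X=-3795145.6963, Y=921344.3502, Z=-5027109.8775
→ geod (Bowring, a=6378137.000): φ=-52.34390800°, λ=166.35434100°, h=1058.1700 m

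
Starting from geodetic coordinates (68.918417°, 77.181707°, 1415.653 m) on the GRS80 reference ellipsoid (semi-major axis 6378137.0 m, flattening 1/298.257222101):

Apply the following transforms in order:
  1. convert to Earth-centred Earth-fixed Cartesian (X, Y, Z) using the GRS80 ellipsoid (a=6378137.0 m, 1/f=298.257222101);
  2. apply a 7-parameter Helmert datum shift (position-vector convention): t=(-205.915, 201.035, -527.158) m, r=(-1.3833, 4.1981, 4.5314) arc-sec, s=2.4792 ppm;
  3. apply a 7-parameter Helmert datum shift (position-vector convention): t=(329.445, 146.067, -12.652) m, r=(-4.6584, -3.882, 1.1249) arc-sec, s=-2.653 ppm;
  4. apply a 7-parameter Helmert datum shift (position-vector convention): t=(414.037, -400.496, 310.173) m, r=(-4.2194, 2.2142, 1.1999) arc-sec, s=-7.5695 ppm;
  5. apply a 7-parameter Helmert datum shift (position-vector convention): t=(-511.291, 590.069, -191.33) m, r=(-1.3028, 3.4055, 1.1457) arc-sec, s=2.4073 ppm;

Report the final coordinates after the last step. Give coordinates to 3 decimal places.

start: φ=68.918417°, λ=77.181707°, h=1415.653 m
→ ECEF (a=6378137.000, f=1/298.257222101): X=510592.6999, Y=2244065.5902, Z=5930026.4583
→ Helmert 7p (PV): X=510459.4450, Y=2244323.1752, Z=5929488.5603
→ Helmert 7p (PV): X=510663.7005, Y=2244599.9864, Z=5929419.0975
→ Helmert 7p (PV): X=511124.4650, Y=2244306.7632, Z=5929632.9902
→ Helmert 7p (PV): X=510699.8388, Y=2244942.5266, Z=5929433.3204

X=510699.839 m, Y=2244942.527 m, Z=5929433.320 m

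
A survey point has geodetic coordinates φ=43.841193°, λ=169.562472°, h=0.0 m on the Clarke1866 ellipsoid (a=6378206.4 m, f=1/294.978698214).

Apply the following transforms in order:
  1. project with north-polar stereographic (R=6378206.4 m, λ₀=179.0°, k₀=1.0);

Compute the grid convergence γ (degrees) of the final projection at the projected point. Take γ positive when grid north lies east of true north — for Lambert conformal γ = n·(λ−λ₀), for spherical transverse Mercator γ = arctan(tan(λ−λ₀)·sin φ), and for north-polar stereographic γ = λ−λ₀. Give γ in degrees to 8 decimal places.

-9.43752800

start: φ=43.841193°, λ=169.562472°, h=0.000 m
→ into stereo (λ₀=179.0°): φ=43.84119300°, λ−λ₀=-9.43752800°
convergence γ = -9.43752800°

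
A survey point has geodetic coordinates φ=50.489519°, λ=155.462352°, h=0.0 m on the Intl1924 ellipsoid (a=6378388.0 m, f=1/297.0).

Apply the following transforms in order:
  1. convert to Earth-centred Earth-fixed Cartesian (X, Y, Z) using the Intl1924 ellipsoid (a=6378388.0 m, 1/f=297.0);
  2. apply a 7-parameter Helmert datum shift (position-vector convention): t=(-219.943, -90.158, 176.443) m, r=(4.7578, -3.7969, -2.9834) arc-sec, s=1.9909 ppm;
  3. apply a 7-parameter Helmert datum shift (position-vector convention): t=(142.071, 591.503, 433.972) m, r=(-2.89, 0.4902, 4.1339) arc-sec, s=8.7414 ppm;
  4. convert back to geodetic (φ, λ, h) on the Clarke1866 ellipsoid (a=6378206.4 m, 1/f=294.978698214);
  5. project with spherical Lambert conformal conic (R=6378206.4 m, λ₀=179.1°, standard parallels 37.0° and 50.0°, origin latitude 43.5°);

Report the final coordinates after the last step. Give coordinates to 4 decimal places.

start: φ=50.489519°, λ=155.462352°, h=0.000 m
→ ECEF (a=6378388.000, f=1/297.0): X=-3698973.4961, Y=1688655.5351, Z=4897705.5264
→ Helmert 7p (PV): X=-3699266.5354, Y=1688509.2679, Z=4897862.5812
→ Helmert 7p (PV): X=-3699179.0019, Y=1689110.0157, Z=4898324.5009
→ geod (Bowring, a=6378206.400): φ=50.49174722°, λ=155.45772938°, h=985.2851 m
→ lcc (R=6378206.4, λ₀=179.1°): E=-1653601.3555, N=1012157.6864

E=-1653601.3555 m, N=1012157.6864 m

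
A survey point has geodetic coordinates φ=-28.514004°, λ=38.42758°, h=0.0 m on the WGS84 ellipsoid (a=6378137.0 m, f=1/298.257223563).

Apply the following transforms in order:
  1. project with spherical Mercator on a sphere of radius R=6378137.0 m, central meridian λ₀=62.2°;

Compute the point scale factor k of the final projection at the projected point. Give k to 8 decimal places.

1.13804424

start: φ=-28.514004°, λ=38.427580°, h=0.000 m
→ into merc (λ₀=62.2°): φ=-28.51400400°, λ−λ₀=-23.77242000°
scale k = 1.13804424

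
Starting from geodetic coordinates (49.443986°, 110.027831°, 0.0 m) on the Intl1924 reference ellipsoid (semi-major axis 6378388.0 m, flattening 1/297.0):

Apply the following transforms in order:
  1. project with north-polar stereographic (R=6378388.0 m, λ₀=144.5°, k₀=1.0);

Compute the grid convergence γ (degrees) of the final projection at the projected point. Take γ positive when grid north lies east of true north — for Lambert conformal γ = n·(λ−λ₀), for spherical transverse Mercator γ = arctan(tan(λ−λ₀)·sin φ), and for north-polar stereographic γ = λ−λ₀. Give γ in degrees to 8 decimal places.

start: φ=49.443986°, λ=110.027831°, h=0.000 m
→ into stereo (λ₀=144.5°): φ=49.44398600°, λ−λ₀=-34.47216900°
convergence γ = -34.47216900°

-34.47216900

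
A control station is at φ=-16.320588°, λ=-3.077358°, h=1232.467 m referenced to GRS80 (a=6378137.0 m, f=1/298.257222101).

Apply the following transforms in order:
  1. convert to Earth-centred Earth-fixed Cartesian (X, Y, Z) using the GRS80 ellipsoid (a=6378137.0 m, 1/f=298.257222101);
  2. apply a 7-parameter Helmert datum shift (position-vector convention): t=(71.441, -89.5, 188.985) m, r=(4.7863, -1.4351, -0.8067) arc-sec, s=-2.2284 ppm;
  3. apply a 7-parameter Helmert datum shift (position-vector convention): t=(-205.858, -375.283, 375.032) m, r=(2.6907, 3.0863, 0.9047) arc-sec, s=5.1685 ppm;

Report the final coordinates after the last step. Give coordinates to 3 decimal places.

X=6114965.917 m, Y=-329156.482 m, Z=-1780650.982 m

start: φ=-16.320588°, λ=-3.077358°, h=1232.467 m
→ ECEF (a=6378137.000, f=1/298.257222101): X=6115096.4534, Y=-328758.2012, Z=-1781148.8906
→ Helmert 7p (PV): X=6115165.3741, Y=-328829.5538, Z=-1780921.0191
→ Helmert 7p (PV): X=6114965.9169, Y=-329156.4824, Z=-1780650.9819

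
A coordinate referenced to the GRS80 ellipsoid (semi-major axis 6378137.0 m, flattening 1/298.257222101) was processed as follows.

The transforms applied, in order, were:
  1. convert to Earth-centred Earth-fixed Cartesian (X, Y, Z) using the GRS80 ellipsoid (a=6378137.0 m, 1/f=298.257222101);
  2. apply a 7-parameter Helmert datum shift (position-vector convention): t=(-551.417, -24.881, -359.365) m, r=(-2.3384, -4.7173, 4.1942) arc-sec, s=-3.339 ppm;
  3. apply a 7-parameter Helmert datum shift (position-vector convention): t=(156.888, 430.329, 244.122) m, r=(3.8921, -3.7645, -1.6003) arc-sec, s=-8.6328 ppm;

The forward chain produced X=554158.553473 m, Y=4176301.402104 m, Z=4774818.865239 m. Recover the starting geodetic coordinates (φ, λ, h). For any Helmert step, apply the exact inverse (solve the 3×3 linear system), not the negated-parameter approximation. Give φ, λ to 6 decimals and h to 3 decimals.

φ=48.770578°, λ=82.432159°, h=1535.882 m

start: X=554158.5535, Y=4176301.4021, Z=4774818.8652 m
→ Helmert⁻¹: X=554061.1877, Y=4176001.5142, Z=4774527.0507
→ Helmert⁻¹: X=554808.5744, Y=4175974.9246, Z=4774937.0131
→ geod (Bowring, a=6378137.000): φ=48.77057800°, λ=82.43215900°, h=1535.8820 m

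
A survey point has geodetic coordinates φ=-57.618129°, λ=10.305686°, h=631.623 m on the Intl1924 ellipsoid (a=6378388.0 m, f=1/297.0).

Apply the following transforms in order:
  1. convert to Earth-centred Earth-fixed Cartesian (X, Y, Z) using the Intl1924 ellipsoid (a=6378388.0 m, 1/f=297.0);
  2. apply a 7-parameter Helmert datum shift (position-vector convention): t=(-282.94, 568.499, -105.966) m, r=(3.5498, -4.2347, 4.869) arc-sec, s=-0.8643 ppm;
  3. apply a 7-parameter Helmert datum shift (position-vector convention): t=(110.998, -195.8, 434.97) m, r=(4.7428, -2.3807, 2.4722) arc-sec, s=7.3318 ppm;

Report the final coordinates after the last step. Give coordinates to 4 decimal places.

start: φ=-57.618129°, λ=10.305686°, h=631.623 m
→ ECEF (a=6378388.000, f=1/297.0): X=3369316.2823, Y=612653.9618, Z=-5363725.9808
→ Helmert 7p (PV): X=3369126.0875, Y=613393.7750, Z=-5363747.5938
→ Helmert 7p (PV): X=3369316.3439, Y=613366.1870, Z=-5363298.9588

X=3369316.3439 m, Y=613366.1870 m, Z=-5363298.9588 m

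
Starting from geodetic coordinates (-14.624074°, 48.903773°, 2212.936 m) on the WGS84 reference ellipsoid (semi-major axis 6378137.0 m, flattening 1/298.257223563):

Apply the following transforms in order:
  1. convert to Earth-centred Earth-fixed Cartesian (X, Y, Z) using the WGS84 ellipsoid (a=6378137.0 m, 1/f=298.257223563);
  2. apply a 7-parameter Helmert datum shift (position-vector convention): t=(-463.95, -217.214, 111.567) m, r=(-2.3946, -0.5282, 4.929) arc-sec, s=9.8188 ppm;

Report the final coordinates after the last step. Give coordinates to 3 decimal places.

start: φ=-14.624074°, λ=48.903773°, h=2212.936 m
→ ECEF (a=6378137.000, f=1/298.257223563): X=4058962.0731, Y=4653494.1464, Z=-1600446.0997
→ Helmert 7p (PV): X=4058430.8725, Y=4653401.0396, Z=-1600393.8775

X=4058430.873 m, Y=4653401.040 m, Z=-1600393.877 m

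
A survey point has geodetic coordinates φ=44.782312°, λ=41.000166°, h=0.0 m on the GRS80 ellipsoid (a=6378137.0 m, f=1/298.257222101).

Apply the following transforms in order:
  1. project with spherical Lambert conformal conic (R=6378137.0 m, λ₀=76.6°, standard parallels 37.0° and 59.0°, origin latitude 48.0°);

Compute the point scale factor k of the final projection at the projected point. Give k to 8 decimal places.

start: φ=44.782312°, λ=41.000166°, h=0.000 m
→ into lcc (λ₀=76.6°): φ=44.78231200°, λ−λ₀=-35.59983400°
scale k = 0.98344937

0.98344937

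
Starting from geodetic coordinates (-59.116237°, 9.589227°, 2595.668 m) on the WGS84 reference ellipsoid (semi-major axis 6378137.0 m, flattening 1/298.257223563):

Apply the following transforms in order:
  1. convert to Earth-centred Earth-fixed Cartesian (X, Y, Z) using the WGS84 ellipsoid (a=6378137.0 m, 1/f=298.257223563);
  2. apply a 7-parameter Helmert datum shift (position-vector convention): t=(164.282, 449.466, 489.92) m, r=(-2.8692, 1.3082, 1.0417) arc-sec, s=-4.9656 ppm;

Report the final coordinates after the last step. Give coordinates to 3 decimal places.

X=3237553.060 m, Y=547333.500 m, Z=-5452332.609 m

start: φ=-59.116237°, λ=9.589227°, h=2595.668 m
→ ECEF (a=6378137.000, f=1/298.257223563): X=3237442.1995, Y=546946.2494, Z=-5452821.4650
→ Helmert 7p (PV): X=3237553.0600, Y=547333.4996, Z=-5452332.6094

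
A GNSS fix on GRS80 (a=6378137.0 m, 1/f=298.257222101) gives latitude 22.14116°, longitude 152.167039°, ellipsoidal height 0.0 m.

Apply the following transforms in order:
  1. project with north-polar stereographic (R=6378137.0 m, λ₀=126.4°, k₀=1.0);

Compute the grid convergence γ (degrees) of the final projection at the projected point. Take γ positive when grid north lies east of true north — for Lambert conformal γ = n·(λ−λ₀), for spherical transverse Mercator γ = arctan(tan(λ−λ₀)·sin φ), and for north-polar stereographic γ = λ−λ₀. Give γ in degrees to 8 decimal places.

25.76703900

start: φ=22.141160°, λ=152.167039°, h=0.000 m
→ into stereo (λ₀=126.4°): φ=22.14116000°, λ−λ₀=25.76703900°
convergence γ = 25.76703900°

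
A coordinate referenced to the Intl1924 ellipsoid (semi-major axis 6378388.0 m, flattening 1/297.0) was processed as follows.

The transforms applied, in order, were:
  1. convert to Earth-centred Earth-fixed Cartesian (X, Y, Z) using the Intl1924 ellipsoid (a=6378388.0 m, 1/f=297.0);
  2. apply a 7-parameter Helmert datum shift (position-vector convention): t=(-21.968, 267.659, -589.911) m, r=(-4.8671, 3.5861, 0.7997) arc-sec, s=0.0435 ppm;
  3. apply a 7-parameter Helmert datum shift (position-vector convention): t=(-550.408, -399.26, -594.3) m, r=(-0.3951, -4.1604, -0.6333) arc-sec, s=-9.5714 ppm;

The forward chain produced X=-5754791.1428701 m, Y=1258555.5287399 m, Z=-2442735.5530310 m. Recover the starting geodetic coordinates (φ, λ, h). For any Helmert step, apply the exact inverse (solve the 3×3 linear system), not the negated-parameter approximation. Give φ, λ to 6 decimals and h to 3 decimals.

φ=-22.650821°, λ=167.660747°, h=1080.105 m

start: X=-5754791.1429, Y=1258555.5287, Z=-2442735.5530 m
→ Helmert⁻¹: X=-5754348.9335, Y=1258953.8488, Z=-2442046.1501
→ Helmert⁻¹: X=-5754279.3867, Y=1258766.0559, Z=-2441526.4740
→ geod (Bowring, a=6378388.000): φ=-22.65082100°, λ=167.66074700°, h=1080.1050 m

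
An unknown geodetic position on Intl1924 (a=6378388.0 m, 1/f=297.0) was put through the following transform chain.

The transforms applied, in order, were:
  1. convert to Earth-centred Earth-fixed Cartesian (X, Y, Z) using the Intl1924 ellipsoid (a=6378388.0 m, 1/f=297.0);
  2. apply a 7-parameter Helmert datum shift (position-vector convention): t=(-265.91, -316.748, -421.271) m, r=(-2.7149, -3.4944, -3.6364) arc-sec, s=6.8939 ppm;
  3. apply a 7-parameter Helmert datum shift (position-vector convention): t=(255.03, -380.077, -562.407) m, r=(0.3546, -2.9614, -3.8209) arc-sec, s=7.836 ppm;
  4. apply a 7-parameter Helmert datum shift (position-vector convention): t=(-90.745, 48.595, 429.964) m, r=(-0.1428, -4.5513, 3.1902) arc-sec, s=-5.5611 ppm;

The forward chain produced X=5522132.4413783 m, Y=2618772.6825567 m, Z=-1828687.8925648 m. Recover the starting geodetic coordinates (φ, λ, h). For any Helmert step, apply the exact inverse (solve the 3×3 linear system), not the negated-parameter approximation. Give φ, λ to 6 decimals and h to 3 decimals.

start: X=5522132.4414, Y=2618772.6826, Z=-1828687.8926 m
→ Helmert⁻¹: X=5522254.0347, Y=2618654.5070, Z=-1829248.0659
→ Helmert⁻¹: X=5521880.9616, Y=2619113.2061, Z=-1828755.1113
→ Helmert⁻¹: X=5522031.6458, Y=2619533.3138, Z=-1828380.3077
→ geod (Bowring, a=6378388.000): φ=-16.76108400°, λ=25.37865900°, h=2864.1050 m

φ=-16.761084°, λ=25.378659°, h=2864.105 m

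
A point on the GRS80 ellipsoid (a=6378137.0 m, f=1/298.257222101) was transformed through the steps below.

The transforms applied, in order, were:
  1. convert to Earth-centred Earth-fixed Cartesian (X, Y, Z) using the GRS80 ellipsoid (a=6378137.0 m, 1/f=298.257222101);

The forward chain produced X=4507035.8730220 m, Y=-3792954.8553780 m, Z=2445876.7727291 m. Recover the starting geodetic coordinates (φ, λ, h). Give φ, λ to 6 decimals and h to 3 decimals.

start: X=4507035.8730, Y=-3792954.8554, Z=2445876.7727 m
→ geod (Bowring, a=6378137.000): φ=22.68539300°, λ=-40.08272600°, h=3280.4760 m

φ=22.685393°, λ=-40.082726°, h=3280.476 m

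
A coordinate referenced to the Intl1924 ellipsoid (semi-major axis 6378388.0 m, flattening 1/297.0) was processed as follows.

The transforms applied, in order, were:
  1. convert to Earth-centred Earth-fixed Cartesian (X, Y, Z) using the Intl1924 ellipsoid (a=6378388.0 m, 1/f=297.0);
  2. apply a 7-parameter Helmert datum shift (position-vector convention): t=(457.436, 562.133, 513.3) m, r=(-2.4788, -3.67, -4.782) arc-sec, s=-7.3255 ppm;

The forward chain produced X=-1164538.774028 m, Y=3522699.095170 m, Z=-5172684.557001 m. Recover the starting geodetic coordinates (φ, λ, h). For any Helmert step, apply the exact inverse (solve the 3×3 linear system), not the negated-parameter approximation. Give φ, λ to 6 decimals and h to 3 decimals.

start: X=-1164538.7740, Y=3522699.0952, Z=-5172684.5570 m
→ Helmert⁻¹: X=-1165178.4467, Y=3522197.9194, Z=-5173172.6937
→ geod (Bowring, a=6378388.000): φ=-54.53672200°, λ=108.30473400°, h=1761.8620 m

φ=-54.536722°, λ=108.304734°, h=1761.862 m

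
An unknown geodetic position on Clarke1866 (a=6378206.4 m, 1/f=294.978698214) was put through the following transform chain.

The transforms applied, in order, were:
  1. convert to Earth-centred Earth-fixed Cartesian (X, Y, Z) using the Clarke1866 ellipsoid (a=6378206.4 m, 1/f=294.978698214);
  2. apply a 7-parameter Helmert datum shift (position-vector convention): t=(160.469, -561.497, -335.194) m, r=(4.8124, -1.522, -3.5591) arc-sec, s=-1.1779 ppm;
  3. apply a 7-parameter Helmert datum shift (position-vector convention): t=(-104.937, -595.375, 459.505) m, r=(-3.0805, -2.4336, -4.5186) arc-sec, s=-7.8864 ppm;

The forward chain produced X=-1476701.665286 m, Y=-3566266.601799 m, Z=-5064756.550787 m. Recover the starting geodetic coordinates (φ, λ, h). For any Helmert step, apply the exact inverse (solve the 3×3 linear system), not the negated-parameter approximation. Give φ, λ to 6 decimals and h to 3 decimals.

φ=-52.883194°, λ=-112.499401°, h=2961.968 m

start: X=-1476701.6653, Y=-3566266.6018, Z=-5064756.5508 m
→ Helmert⁻¹: X=-1476590.0238, Y=-3565656.0461, Z=-5065291.8329
→ Helmert⁻¹: X=-1476728.0870, Y=-3565242.3987, Z=-5064868.5271
→ geod (Bowring, a=6378206.400): φ=-52.88319400°, λ=-112.49940100°, h=2961.9680 m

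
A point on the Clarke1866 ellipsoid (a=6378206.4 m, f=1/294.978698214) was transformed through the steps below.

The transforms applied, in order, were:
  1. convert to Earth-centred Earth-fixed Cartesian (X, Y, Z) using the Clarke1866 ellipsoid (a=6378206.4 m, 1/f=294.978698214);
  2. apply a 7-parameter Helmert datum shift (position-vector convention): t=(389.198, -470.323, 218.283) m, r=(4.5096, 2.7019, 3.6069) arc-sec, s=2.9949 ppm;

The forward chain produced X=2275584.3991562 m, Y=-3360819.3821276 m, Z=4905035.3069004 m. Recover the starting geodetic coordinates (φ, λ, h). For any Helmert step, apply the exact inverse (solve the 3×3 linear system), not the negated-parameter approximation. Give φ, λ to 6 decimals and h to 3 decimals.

start: X=2275584.3992, Y=-3360819.3821, Z=4905035.3069 m
→ Helmert⁻¹: X=2275065.3767, Y=-3360271.5420, Z=4904905.6021
→ geod (Bowring, a=6378206.400): φ=50.58885200°, λ=-55.90011100°, h=616.4620 m

φ=50.588852°, λ=-55.900111°, h=616.462 m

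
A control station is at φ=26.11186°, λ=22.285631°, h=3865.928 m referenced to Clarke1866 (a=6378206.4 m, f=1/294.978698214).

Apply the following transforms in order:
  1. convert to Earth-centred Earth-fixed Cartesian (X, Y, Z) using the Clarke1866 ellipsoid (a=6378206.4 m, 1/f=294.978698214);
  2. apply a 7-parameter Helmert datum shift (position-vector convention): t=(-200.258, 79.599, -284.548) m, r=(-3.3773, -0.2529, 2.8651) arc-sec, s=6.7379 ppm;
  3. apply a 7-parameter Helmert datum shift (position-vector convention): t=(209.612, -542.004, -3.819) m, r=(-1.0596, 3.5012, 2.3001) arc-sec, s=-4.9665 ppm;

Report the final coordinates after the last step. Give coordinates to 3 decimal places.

start: φ=26.111860°, λ=22.285631°, h=3865.928 m
→ ECEF (a=6378206.400, f=1/294.978698214): X=5306118.0825, Y=2174643.2477, Z=2791738.5483
→ Helmert 7p (PV): X=5305919.9468, Y=2174856.9149, Z=2791443.7096
→ Helmert 7p (PV): X=5306126.3374, Y=2174377.6164, Z=2791324.7907

X=5306126.337 m, Y=2174377.616 m, Z=2791324.791 m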